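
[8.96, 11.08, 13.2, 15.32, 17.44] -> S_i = 8.96 + 2.12*i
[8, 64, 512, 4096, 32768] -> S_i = 8*8^i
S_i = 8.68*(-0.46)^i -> [8.68, -3.99, 1.84, -0.84, 0.39]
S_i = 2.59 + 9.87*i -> [2.59, 12.46, 22.33, 32.2, 42.07]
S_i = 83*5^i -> [83, 415, 2075, 10375, 51875]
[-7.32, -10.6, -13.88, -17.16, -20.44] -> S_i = -7.32 + -3.28*i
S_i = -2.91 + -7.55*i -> [-2.91, -10.46, -18.01, -25.56, -33.11]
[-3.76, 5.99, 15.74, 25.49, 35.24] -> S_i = -3.76 + 9.75*i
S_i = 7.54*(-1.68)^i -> [7.54, -12.67, 21.28, -35.75, 60.06]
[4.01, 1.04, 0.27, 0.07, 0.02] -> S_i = 4.01*0.26^i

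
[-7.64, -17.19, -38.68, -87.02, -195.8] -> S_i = -7.64*2.25^i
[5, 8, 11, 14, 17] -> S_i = 5 + 3*i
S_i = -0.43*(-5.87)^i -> [-0.43, 2.52, -14.82, 86.97, -510.53]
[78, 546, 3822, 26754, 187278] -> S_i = 78*7^i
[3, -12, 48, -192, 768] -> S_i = 3*-4^i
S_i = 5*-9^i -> [5, -45, 405, -3645, 32805]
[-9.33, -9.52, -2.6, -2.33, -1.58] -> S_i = Random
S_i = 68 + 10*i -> [68, 78, 88, 98, 108]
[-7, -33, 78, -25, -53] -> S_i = Random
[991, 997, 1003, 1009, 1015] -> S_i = 991 + 6*i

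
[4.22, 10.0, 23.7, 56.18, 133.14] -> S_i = 4.22*2.37^i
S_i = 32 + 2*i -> [32, 34, 36, 38, 40]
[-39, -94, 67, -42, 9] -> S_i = Random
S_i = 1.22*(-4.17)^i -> [1.22, -5.09, 21.21, -88.46, 368.9]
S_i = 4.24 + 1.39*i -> [4.24, 5.63, 7.02, 8.41, 9.8]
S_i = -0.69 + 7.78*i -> [-0.69, 7.09, 14.87, 22.65, 30.43]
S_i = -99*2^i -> [-99, -198, -396, -792, -1584]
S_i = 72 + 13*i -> [72, 85, 98, 111, 124]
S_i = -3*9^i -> [-3, -27, -243, -2187, -19683]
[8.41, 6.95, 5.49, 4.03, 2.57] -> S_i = 8.41 + -1.46*i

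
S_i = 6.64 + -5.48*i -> [6.64, 1.16, -4.32, -9.8, -15.28]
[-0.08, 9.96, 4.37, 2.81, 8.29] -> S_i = Random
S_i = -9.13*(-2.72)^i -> [-9.13, 24.83, -67.55, 183.73, -499.74]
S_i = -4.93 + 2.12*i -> [-4.93, -2.81, -0.69, 1.43, 3.55]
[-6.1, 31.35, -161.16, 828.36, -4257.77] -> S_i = -6.10*(-5.14)^i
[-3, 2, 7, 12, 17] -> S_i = -3 + 5*i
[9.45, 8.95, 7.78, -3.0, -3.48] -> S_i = Random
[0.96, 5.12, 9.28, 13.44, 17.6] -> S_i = 0.96 + 4.16*i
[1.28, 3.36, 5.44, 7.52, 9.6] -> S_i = 1.28 + 2.08*i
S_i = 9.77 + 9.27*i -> [9.77, 19.04, 28.31, 37.58, 46.85]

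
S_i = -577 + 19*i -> [-577, -558, -539, -520, -501]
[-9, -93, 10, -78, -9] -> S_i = Random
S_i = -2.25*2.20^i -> [-2.25, -4.95, -10.89, -23.96, -52.71]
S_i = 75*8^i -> [75, 600, 4800, 38400, 307200]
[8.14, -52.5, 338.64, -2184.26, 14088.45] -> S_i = 8.14*(-6.45)^i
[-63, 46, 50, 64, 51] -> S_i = Random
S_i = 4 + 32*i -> [4, 36, 68, 100, 132]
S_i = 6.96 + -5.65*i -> [6.96, 1.31, -4.34, -9.99, -15.64]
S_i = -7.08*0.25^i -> [-7.08, -1.77, -0.44, -0.11, -0.03]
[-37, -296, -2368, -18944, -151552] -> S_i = -37*8^i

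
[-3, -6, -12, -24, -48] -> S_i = -3*2^i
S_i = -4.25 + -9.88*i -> [-4.25, -14.13, -24.01, -33.89, -43.77]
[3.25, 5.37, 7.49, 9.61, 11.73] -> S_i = 3.25 + 2.12*i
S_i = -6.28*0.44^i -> [-6.28, -2.76, -1.22, -0.53, -0.24]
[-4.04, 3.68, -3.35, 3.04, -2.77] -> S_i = -4.04*(-0.91)^i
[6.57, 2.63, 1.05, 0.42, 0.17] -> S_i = 6.57*0.40^i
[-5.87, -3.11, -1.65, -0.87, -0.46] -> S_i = -5.87*0.53^i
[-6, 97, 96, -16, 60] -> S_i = Random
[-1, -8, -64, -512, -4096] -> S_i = -1*8^i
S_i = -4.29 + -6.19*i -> [-4.29, -10.48, -16.67, -22.86, -29.05]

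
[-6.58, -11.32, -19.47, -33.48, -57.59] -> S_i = -6.58*1.72^i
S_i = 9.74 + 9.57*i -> [9.74, 19.31, 28.88, 38.45, 48.02]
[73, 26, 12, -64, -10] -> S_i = Random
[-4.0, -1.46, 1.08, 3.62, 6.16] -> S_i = -4.00 + 2.54*i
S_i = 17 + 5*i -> [17, 22, 27, 32, 37]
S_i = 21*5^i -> [21, 105, 525, 2625, 13125]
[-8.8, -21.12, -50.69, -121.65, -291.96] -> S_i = -8.80*2.40^i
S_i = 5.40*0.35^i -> [5.4, 1.89, 0.66, 0.23, 0.08]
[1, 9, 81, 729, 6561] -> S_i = 1*9^i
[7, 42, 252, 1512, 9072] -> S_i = 7*6^i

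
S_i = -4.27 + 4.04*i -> [-4.27, -0.23, 3.81, 7.85, 11.89]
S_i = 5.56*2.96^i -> [5.56, 16.46, 48.71, 144.19, 426.82]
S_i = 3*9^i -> [3, 27, 243, 2187, 19683]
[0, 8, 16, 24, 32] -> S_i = 0 + 8*i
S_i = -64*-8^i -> [-64, 512, -4096, 32768, -262144]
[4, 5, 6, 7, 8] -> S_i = 4 + 1*i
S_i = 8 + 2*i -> [8, 10, 12, 14, 16]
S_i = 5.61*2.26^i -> [5.61, 12.68, 28.65, 64.76, 146.35]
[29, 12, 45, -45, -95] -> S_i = Random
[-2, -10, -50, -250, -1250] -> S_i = -2*5^i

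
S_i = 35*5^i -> [35, 175, 875, 4375, 21875]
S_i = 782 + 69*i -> [782, 851, 920, 989, 1058]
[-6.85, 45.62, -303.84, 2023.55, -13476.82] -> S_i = -6.85*(-6.66)^i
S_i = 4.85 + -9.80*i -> [4.85, -4.95, -14.75, -24.55, -34.35]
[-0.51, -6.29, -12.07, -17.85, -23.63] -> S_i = -0.51 + -5.78*i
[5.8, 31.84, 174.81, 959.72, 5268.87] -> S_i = 5.80*5.49^i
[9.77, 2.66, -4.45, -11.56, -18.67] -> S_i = 9.77 + -7.11*i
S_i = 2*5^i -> [2, 10, 50, 250, 1250]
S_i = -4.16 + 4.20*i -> [-4.16, 0.04, 4.24, 8.44, 12.64]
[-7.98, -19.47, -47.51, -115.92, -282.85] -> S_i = -7.98*2.44^i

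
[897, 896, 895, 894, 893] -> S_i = 897 + -1*i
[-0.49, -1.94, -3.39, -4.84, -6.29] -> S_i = -0.49 + -1.45*i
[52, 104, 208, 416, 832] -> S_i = 52*2^i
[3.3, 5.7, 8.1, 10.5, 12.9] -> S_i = 3.30 + 2.40*i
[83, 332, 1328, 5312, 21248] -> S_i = 83*4^i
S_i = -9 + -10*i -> [-9, -19, -29, -39, -49]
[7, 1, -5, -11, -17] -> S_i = 7 + -6*i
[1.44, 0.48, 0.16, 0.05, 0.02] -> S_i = 1.44*0.33^i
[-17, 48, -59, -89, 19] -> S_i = Random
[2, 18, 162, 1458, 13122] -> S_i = 2*9^i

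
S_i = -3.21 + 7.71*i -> [-3.21, 4.5, 12.21, 19.92, 27.63]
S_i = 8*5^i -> [8, 40, 200, 1000, 5000]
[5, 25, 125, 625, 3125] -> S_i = 5*5^i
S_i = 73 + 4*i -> [73, 77, 81, 85, 89]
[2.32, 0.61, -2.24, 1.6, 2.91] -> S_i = Random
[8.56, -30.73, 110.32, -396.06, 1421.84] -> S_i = 8.56*(-3.59)^i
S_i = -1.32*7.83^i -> [-1.32, -10.34, -80.93, -633.66, -4961.59]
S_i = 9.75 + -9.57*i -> [9.75, 0.18, -9.39, -18.96, -28.53]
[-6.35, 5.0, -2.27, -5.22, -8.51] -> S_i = Random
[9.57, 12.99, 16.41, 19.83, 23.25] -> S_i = 9.57 + 3.42*i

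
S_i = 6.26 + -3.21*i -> [6.26, 3.05, -0.16, -3.37, -6.58]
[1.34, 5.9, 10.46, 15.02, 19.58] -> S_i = 1.34 + 4.56*i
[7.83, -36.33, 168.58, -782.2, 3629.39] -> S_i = 7.83*(-4.64)^i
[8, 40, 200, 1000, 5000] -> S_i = 8*5^i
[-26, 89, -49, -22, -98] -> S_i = Random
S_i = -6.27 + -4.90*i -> [-6.27, -11.17, -16.07, -20.97, -25.87]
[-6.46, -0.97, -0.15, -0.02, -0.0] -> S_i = -6.46*0.15^i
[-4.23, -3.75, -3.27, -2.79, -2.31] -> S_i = -4.23 + 0.48*i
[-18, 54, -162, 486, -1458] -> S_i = -18*-3^i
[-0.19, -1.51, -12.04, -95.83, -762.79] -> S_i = -0.19*7.96^i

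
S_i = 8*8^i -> [8, 64, 512, 4096, 32768]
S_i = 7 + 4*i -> [7, 11, 15, 19, 23]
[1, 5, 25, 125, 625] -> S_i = 1*5^i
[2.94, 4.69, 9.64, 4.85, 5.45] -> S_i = Random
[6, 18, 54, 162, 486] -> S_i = 6*3^i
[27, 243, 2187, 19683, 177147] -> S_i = 27*9^i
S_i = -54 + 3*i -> [-54, -51, -48, -45, -42]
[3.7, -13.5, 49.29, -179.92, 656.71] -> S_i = 3.70*(-3.65)^i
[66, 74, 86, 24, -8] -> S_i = Random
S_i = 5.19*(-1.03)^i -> [5.19, -5.35, 5.51, -5.67, 5.84]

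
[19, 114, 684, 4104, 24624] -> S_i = 19*6^i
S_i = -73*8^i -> [-73, -584, -4672, -37376, -299008]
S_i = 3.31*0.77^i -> [3.31, 2.55, 1.96, 1.51, 1.16]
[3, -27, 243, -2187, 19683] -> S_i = 3*-9^i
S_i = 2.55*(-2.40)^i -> [2.55, -6.12, 14.69, -35.25, 84.6]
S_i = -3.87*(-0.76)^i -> [-3.87, 2.94, -2.24, 1.7, -1.29]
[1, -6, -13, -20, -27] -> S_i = 1 + -7*i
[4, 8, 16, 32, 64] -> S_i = 4*2^i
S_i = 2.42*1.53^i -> [2.42, 3.7, 5.66, 8.67, 13.26]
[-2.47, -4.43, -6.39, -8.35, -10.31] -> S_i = -2.47 + -1.96*i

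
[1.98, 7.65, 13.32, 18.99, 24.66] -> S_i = 1.98 + 5.67*i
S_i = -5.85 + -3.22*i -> [-5.85, -9.07, -12.29, -15.51, -18.73]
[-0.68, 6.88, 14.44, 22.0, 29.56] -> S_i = -0.68 + 7.56*i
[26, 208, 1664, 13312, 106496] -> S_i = 26*8^i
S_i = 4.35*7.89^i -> [4.35, 34.32, 270.8, 2136.59, 16857.66]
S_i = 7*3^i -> [7, 21, 63, 189, 567]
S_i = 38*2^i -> [38, 76, 152, 304, 608]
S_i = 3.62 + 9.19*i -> [3.62, 12.81, 22.0, 31.19, 40.38]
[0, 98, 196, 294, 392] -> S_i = 0 + 98*i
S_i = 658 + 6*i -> [658, 664, 670, 676, 682]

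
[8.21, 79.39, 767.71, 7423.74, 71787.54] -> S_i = 8.21*9.67^i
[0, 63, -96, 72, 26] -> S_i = Random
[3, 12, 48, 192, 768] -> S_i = 3*4^i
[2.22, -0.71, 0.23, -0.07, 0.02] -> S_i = 2.22*(-0.32)^i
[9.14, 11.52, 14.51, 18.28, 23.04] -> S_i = 9.14*1.26^i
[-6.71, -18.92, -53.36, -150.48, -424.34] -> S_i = -6.71*2.82^i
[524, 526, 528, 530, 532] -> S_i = 524 + 2*i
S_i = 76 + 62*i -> [76, 138, 200, 262, 324]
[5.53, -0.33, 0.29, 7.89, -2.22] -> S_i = Random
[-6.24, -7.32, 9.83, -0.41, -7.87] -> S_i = Random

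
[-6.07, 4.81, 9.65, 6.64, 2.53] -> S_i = Random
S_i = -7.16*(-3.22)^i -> [-7.16, 23.06, -74.24, 239.05, -769.73]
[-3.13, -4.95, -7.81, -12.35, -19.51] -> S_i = -3.13*1.58^i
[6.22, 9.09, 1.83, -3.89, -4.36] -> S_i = Random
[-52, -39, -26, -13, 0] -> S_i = -52 + 13*i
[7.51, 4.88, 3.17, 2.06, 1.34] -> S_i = 7.51*0.65^i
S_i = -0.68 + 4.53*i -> [-0.68, 3.85, 8.38, 12.91, 17.44]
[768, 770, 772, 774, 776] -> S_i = 768 + 2*i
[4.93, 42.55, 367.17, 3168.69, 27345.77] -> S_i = 4.93*8.63^i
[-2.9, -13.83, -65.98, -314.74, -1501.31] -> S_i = -2.90*4.77^i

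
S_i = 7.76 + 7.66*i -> [7.76, 15.42, 23.08, 30.74, 38.4]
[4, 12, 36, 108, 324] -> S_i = 4*3^i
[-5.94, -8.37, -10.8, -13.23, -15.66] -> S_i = -5.94 + -2.43*i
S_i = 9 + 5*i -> [9, 14, 19, 24, 29]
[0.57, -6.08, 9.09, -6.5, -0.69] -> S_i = Random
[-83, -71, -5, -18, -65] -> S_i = Random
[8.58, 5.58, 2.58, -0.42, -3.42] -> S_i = 8.58 + -3.00*i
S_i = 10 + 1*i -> [10, 11, 12, 13, 14]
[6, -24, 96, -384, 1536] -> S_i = 6*-4^i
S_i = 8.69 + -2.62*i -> [8.69, 6.07, 3.45, 0.83, -1.79]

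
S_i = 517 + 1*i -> [517, 518, 519, 520, 521]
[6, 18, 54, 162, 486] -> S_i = 6*3^i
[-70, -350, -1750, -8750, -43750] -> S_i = -70*5^i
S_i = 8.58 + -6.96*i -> [8.58, 1.62, -5.34, -12.3, -19.26]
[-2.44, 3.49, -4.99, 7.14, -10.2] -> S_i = -2.44*(-1.43)^i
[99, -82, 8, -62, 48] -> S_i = Random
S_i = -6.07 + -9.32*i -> [-6.07, -15.39, -24.71, -34.03, -43.35]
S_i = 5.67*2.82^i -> [5.67, 15.99, 45.09, 127.15, 358.57]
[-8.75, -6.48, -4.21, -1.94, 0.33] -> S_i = -8.75 + 2.27*i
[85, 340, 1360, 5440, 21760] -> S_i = 85*4^i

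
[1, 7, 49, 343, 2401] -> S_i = 1*7^i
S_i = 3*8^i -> [3, 24, 192, 1536, 12288]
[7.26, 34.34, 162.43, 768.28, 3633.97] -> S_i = 7.26*4.73^i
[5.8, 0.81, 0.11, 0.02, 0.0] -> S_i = 5.80*0.14^i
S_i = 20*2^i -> [20, 40, 80, 160, 320]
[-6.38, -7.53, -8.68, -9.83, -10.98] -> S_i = -6.38 + -1.15*i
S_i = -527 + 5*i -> [-527, -522, -517, -512, -507]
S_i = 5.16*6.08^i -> [5.16, 31.37, 190.75, 1159.74, 7051.22]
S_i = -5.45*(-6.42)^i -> [-5.45, 34.99, -224.63, 1442.12, -9258.41]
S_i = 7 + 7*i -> [7, 14, 21, 28, 35]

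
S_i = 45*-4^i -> [45, -180, 720, -2880, 11520]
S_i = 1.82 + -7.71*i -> [1.82, -5.89, -13.6, -21.31, -29.02]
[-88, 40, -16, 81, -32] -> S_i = Random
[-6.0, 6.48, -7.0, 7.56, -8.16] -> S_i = -6.00*(-1.08)^i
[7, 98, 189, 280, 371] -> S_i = 7 + 91*i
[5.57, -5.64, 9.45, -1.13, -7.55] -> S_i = Random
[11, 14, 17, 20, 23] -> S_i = 11 + 3*i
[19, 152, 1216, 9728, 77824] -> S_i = 19*8^i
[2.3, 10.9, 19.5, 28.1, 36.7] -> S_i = 2.30 + 8.60*i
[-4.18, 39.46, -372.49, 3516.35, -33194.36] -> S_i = -4.18*(-9.44)^i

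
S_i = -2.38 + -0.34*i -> [-2.38, -2.72, -3.06, -3.4, -3.74]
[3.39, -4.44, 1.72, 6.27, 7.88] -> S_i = Random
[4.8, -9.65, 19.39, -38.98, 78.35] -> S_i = 4.80*(-2.01)^i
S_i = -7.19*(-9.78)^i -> [-7.19, 70.32, -687.71, 6725.82, -65778.55]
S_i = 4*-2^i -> [4, -8, 16, -32, 64]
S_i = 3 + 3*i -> [3, 6, 9, 12, 15]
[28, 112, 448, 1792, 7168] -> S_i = 28*4^i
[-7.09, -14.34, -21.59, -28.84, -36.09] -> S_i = -7.09 + -7.25*i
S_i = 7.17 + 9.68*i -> [7.17, 16.85, 26.53, 36.21, 45.89]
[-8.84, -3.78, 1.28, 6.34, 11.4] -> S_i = -8.84 + 5.06*i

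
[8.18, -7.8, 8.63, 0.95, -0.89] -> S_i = Random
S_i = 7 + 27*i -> [7, 34, 61, 88, 115]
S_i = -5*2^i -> [-5, -10, -20, -40, -80]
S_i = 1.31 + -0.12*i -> [1.31, 1.19, 1.07, 0.95, 0.83]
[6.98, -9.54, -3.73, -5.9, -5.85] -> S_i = Random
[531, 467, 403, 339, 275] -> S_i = 531 + -64*i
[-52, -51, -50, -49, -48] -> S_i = -52 + 1*i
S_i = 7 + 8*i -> [7, 15, 23, 31, 39]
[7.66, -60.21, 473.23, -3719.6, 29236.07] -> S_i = 7.66*(-7.86)^i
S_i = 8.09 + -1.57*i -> [8.09, 6.52, 4.95, 3.38, 1.81]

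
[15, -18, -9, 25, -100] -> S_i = Random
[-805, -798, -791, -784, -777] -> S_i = -805 + 7*i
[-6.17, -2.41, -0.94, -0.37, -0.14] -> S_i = -6.17*0.39^i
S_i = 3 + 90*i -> [3, 93, 183, 273, 363]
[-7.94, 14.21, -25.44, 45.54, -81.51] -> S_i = -7.94*(-1.79)^i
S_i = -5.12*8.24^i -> [-5.12, -42.19, -347.64, -2864.52, -23603.63]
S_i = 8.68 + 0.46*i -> [8.68, 9.14, 9.6, 10.06, 10.52]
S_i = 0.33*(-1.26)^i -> [0.33, -0.42, 0.52, -0.66, 0.83]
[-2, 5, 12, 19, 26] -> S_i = -2 + 7*i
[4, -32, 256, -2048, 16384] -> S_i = 4*-8^i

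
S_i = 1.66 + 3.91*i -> [1.66, 5.57, 9.48, 13.39, 17.3]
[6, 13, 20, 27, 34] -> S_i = 6 + 7*i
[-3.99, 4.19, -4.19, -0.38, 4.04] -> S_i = Random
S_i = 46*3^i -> [46, 138, 414, 1242, 3726]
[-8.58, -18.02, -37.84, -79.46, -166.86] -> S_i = -8.58*2.10^i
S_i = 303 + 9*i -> [303, 312, 321, 330, 339]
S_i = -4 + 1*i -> [-4, -3, -2, -1, 0]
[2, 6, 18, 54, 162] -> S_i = 2*3^i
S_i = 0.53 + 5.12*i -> [0.53, 5.65, 10.77, 15.89, 21.01]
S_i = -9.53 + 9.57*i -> [-9.53, 0.04, 9.61, 19.18, 28.75]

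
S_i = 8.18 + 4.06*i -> [8.18, 12.24, 16.3, 20.36, 24.42]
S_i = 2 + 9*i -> [2, 11, 20, 29, 38]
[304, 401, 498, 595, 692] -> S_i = 304 + 97*i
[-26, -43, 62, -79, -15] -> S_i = Random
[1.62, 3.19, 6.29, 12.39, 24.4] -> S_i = 1.62*1.97^i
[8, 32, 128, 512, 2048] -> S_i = 8*4^i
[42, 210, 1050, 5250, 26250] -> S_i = 42*5^i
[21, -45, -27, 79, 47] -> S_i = Random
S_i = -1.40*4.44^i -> [-1.4, -6.22, -27.6, -122.54, -544.08]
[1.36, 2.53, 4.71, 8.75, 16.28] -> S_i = 1.36*1.86^i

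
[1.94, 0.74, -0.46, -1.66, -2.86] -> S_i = 1.94 + -1.20*i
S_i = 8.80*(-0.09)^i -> [8.8, -0.79, 0.07, -0.01, 0.0]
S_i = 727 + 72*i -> [727, 799, 871, 943, 1015]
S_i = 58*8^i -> [58, 464, 3712, 29696, 237568]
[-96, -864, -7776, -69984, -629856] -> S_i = -96*9^i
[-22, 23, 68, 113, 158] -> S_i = -22 + 45*i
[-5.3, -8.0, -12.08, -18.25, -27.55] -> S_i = -5.30*1.51^i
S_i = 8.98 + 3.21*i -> [8.98, 12.19, 15.4, 18.61, 21.82]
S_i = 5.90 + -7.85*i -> [5.9, -1.95, -9.8, -17.65, -25.5]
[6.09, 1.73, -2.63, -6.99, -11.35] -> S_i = 6.09 + -4.36*i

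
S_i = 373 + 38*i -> [373, 411, 449, 487, 525]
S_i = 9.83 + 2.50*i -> [9.83, 12.33, 14.83, 17.33, 19.83]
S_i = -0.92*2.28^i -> [-0.92, -2.1, -4.78, -10.9, -24.86]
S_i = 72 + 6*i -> [72, 78, 84, 90, 96]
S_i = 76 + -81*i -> [76, -5, -86, -167, -248]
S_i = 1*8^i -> [1, 8, 64, 512, 4096]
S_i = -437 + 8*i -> [-437, -429, -421, -413, -405]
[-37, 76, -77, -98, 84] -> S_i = Random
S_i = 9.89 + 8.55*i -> [9.89, 18.44, 26.99, 35.54, 44.09]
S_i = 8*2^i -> [8, 16, 32, 64, 128]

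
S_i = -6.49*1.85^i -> [-6.49, -12.01, -22.21, -41.09, -76.02]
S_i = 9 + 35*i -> [9, 44, 79, 114, 149]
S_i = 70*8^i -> [70, 560, 4480, 35840, 286720]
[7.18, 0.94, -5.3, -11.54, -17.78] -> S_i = 7.18 + -6.24*i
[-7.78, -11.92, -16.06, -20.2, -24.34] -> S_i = -7.78 + -4.14*i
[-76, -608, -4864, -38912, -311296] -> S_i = -76*8^i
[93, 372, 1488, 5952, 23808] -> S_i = 93*4^i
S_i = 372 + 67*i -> [372, 439, 506, 573, 640]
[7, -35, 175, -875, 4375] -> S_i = 7*-5^i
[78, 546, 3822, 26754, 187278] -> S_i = 78*7^i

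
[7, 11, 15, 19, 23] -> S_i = 7 + 4*i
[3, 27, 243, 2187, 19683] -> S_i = 3*9^i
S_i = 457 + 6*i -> [457, 463, 469, 475, 481]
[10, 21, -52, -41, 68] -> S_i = Random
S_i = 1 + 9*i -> [1, 10, 19, 28, 37]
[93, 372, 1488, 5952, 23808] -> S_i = 93*4^i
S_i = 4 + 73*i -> [4, 77, 150, 223, 296]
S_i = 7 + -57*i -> [7, -50, -107, -164, -221]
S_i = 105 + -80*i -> [105, 25, -55, -135, -215]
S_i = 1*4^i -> [1, 4, 16, 64, 256]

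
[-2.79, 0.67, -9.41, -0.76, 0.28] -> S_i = Random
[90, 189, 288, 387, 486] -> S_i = 90 + 99*i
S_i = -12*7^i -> [-12, -84, -588, -4116, -28812]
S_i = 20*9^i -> [20, 180, 1620, 14580, 131220]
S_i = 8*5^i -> [8, 40, 200, 1000, 5000]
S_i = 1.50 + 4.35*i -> [1.5, 5.85, 10.2, 14.55, 18.9]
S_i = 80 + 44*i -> [80, 124, 168, 212, 256]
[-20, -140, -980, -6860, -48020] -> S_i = -20*7^i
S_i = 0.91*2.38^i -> [0.91, 2.17, 5.15, 12.27, 29.2]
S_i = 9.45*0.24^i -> [9.45, 2.27, 0.54, 0.13, 0.03]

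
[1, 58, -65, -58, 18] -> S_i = Random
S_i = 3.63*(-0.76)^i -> [3.63, -2.76, 2.1, -1.59, 1.21]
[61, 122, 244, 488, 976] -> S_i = 61*2^i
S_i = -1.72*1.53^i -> [-1.72, -2.63, -4.03, -6.16, -9.43]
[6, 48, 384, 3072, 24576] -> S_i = 6*8^i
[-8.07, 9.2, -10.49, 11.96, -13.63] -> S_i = -8.07*(-1.14)^i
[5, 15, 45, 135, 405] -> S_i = 5*3^i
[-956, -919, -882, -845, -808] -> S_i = -956 + 37*i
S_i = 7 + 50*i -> [7, 57, 107, 157, 207]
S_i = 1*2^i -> [1, 2, 4, 8, 16]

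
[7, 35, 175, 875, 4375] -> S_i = 7*5^i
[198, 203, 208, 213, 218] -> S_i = 198 + 5*i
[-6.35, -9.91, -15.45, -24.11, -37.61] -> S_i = -6.35*1.56^i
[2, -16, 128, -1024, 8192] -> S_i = 2*-8^i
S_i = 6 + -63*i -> [6, -57, -120, -183, -246]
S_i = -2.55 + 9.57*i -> [-2.55, 7.02, 16.59, 26.16, 35.73]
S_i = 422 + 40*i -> [422, 462, 502, 542, 582]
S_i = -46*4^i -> [-46, -184, -736, -2944, -11776]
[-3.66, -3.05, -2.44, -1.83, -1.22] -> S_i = -3.66 + 0.61*i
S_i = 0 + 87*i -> [0, 87, 174, 261, 348]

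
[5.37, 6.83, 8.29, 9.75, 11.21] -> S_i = 5.37 + 1.46*i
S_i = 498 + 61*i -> [498, 559, 620, 681, 742]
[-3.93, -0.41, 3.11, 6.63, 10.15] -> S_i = -3.93 + 3.52*i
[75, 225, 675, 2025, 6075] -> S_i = 75*3^i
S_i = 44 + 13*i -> [44, 57, 70, 83, 96]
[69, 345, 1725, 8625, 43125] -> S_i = 69*5^i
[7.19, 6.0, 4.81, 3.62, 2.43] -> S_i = 7.19 + -1.19*i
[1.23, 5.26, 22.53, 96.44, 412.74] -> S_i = 1.23*4.28^i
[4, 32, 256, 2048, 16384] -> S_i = 4*8^i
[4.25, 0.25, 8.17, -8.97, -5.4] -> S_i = Random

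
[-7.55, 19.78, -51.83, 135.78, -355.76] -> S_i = -7.55*(-2.62)^i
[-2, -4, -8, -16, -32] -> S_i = -2*2^i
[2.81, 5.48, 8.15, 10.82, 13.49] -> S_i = 2.81 + 2.67*i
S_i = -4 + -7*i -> [-4, -11, -18, -25, -32]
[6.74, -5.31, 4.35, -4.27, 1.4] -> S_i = Random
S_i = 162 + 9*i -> [162, 171, 180, 189, 198]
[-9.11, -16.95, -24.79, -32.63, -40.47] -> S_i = -9.11 + -7.84*i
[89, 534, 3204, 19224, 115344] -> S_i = 89*6^i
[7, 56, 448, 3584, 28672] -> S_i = 7*8^i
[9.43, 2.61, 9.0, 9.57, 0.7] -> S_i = Random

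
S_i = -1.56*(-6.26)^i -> [-1.56, 9.77, -61.13, 382.69, -2395.64]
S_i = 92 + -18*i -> [92, 74, 56, 38, 20]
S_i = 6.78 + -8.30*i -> [6.78, -1.52, -9.82, -18.12, -26.42]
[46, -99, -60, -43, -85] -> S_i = Random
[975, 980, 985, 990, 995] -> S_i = 975 + 5*i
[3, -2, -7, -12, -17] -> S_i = 3 + -5*i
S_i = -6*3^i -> [-6, -18, -54, -162, -486]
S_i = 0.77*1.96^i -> [0.77, 1.51, 2.96, 5.8, 11.36]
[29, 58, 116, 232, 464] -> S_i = 29*2^i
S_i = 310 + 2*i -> [310, 312, 314, 316, 318]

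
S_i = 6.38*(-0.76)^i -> [6.38, -4.85, 3.69, -2.8, 2.13]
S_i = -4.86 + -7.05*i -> [-4.86, -11.91, -18.96, -26.01, -33.06]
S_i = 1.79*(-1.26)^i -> [1.79, -2.26, 2.84, -3.58, 4.51]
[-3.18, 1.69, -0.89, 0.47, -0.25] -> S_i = -3.18*(-0.53)^i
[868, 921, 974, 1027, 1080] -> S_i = 868 + 53*i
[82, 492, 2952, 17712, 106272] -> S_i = 82*6^i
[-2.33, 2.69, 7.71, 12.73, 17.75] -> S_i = -2.33 + 5.02*i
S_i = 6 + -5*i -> [6, 1, -4, -9, -14]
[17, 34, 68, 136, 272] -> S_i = 17*2^i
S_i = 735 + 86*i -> [735, 821, 907, 993, 1079]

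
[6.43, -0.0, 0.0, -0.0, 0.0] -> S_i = 6.43*-0.00^i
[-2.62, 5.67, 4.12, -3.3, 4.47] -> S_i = Random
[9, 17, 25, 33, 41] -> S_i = 9 + 8*i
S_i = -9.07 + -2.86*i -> [-9.07, -11.93, -14.79, -17.65, -20.51]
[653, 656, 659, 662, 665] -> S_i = 653 + 3*i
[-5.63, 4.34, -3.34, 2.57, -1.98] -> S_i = -5.63*(-0.77)^i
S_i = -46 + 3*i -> [-46, -43, -40, -37, -34]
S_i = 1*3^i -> [1, 3, 9, 27, 81]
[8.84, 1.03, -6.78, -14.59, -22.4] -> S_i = 8.84 + -7.81*i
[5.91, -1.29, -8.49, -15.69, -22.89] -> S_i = 5.91 + -7.20*i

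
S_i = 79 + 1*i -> [79, 80, 81, 82, 83]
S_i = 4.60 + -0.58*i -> [4.6, 4.02, 3.44, 2.86, 2.28]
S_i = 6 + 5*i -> [6, 11, 16, 21, 26]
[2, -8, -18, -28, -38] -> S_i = 2 + -10*i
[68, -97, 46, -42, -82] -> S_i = Random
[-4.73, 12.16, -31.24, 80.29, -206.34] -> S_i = -4.73*(-2.57)^i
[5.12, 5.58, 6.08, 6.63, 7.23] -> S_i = 5.12*1.09^i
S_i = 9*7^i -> [9, 63, 441, 3087, 21609]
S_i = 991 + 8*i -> [991, 999, 1007, 1015, 1023]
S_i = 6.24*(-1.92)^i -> [6.24, -11.98, 23.0, -44.17, 84.8]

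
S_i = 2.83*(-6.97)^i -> [2.83, -19.73, 137.48, -958.26, 6679.09]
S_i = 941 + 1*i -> [941, 942, 943, 944, 945]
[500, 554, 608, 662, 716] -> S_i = 500 + 54*i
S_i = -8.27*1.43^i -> [-8.27, -11.83, -16.91, -24.18, -34.58]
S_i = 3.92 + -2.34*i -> [3.92, 1.58, -0.76, -3.1, -5.44]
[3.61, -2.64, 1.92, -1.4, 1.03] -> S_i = 3.61*(-0.73)^i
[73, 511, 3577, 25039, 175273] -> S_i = 73*7^i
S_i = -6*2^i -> [-6, -12, -24, -48, -96]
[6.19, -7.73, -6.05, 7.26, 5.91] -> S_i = Random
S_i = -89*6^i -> [-89, -534, -3204, -19224, -115344]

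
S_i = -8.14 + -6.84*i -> [-8.14, -14.98, -21.82, -28.66, -35.5]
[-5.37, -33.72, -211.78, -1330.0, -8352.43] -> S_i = -5.37*6.28^i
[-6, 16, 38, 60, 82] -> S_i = -6 + 22*i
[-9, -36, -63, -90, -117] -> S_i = -9 + -27*i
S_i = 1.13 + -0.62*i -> [1.13, 0.51, -0.11, -0.73, -1.35]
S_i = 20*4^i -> [20, 80, 320, 1280, 5120]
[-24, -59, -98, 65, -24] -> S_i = Random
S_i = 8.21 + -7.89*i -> [8.21, 0.32, -7.57, -15.46, -23.35]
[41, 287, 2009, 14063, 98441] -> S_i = 41*7^i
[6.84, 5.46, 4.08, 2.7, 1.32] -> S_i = 6.84 + -1.38*i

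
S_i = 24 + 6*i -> [24, 30, 36, 42, 48]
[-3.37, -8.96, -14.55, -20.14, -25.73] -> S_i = -3.37 + -5.59*i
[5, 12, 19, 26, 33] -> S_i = 5 + 7*i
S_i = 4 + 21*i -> [4, 25, 46, 67, 88]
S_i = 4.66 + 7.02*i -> [4.66, 11.68, 18.7, 25.72, 32.74]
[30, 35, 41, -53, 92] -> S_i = Random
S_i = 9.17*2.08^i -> [9.17, 19.07, 39.67, 82.52, 171.64]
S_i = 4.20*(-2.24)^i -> [4.2, -9.41, 21.07, -47.21, 105.74]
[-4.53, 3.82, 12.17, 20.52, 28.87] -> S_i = -4.53 + 8.35*i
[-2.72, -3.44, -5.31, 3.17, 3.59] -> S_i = Random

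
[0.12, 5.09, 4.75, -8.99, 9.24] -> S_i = Random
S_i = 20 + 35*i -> [20, 55, 90, 125, 160]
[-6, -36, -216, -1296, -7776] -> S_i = -6*6^i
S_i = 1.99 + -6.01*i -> [1.99, -4.02, -10.03, -16.04, -22.05]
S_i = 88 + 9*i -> [88, 97, 106, 115, 124]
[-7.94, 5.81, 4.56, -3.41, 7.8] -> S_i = Random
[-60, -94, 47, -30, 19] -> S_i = Random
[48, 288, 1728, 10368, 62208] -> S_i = 48*6^i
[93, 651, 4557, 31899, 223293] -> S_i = 93*7^i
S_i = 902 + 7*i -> [902, 909, 916, 923, 930]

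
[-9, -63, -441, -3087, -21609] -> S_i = -9*7^i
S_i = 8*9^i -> [8, 72, 648, 5832, 52488]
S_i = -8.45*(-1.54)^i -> [-8.45, 13.01, -20.04, 30.86, -47.53]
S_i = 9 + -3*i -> [9, 6, 3, 0, -3]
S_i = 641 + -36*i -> [641, 605, 569, 533, 497]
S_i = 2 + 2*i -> [2, 4, 6, 8, 10]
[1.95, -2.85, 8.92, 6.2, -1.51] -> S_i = Random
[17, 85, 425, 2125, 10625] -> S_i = 17*5^i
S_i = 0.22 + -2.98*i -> [0.22, -2.76, -5.74, -8.72, -11.7]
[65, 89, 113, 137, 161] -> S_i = 65 + 24*i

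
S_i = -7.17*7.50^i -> [-7.17, -53.78, -403.31, -3024.84, -22686.33]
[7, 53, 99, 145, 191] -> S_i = 7 + 46*i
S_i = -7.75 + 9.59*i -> [-7.75, 1.84, 11.43, 21.02, 30.61]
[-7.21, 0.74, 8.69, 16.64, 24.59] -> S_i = -7.21 + 7.95*i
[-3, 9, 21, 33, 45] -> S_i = -3 + 12*i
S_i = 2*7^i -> [2, 14, 98, 686, 4802]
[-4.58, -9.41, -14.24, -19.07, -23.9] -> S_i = -4.58 + -4.83*i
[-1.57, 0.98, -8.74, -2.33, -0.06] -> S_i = Random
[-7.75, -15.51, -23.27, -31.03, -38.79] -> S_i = -7.75 + -7.76*i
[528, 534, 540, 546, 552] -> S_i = 528 + 6*i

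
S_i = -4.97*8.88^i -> [-4.97, -44.13, -391.91, -3480.13, -30903.54]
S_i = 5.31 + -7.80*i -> [5.31, -2.49, -10.29, -18.09, -25.89]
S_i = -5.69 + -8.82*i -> [-5.69, -14.51, -23.33, -32.15, -40.97]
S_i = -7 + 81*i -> [-7, 74, 155, 236, 317]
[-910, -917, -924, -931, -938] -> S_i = -910 + -7*i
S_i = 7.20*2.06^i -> [7.2, 14.83, 30.55, 62.94, 129.66]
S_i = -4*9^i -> [-4, -36, -324, -2916, -26244]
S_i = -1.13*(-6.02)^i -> [-1.13, 6.8, -40.95, 246.53, -1484.1]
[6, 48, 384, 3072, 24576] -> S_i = 6*8^i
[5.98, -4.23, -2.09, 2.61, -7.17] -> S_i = Random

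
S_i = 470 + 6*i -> [470, 476, 482, 488, 494]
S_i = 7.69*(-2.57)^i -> [7.69, -19.76, 50.79, -130.53, 335.47]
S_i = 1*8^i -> [1, 8, 64, 512, 4096]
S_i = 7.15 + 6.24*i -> [7.15, 13.39, 19.63, 25.87, 32.11]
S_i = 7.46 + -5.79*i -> [7.46, 1.67, -4.12, -9.91, -15.7]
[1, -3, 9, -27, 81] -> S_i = 1*-3^i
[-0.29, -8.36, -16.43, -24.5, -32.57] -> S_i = -0.29 + -8.07*i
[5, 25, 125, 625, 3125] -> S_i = 5*5^i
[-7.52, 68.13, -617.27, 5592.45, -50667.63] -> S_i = -7.52*(-9.06)^i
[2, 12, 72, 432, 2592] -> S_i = 2*6^i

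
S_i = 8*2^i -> [8, 16, 32, 64, 128]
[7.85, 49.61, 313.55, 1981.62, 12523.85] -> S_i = 7.85*6.32^i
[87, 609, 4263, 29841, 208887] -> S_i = 87*7^i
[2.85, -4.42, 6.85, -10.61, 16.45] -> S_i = 2.85*(-1.55)^i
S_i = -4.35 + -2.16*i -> [-4.35, -6.51, -8.67, -10.83, -12.99]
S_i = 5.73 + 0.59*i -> [5.73, 6.32, 6.91, 7.5, 8.09]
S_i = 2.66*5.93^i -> [2.66, 15.77, 93.54, 554.68, 3289.28]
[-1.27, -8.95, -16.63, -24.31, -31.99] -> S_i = -1.27 + -7.68*i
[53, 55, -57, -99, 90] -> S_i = Random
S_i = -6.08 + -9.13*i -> [-6.08, -15.21, -24.34, -33.47, -42.6]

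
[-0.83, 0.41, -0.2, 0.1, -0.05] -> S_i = -0.83*(-0.49)^i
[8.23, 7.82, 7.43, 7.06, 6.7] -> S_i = 8.23*0.95^i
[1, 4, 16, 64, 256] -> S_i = 1*4^i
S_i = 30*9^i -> [30, 270, 2430, 21870, 196830]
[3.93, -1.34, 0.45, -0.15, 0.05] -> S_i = 3.93*(-0.34)^i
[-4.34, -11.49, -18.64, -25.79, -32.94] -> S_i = -4.34 + -7.15*i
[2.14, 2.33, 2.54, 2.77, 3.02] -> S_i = 2.14*1.09^i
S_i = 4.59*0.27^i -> [4.59, 1.24, 0.33, 0.09, 0.02]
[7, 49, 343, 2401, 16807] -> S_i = 7*7^i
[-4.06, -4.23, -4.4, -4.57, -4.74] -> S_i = -4.06 + -0.17*i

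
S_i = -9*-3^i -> [-9, 27, -81, 243, -729]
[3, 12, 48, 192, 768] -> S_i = 3*4^i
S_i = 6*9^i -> [6, 54, 486, 4374, 39366]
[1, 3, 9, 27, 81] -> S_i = 1*3^i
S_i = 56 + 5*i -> [56, 61, 66, 71, 76]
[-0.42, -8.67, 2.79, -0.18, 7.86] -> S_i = Random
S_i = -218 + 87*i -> [-218, -131, -44, 43, 130]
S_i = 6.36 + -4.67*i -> [6.36, 1.69, -2.98, -7.65, -12.32]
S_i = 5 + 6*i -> [5, 11, 17, 23, 29]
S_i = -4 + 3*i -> [-4, -1, 2, 5, 8]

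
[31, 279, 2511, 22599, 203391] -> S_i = 31*9^i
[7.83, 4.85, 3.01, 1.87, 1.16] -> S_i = 7.83*0.62^i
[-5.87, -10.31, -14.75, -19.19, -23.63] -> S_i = -5.87 + -4.44*i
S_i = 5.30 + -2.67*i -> [5.3, 2.63, -0.04, -2.71, -5.38]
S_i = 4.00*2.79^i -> [4.0, 11.16, 31.14, 86.87, 242.37]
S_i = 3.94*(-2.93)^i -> [3.94, -11.54, 33.82, -99.11, 290.38]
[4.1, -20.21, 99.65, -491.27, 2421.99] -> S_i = 4.10*(-4.93)^i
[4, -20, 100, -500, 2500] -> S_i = 4*-5^i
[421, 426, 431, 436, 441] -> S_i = 421 + 5*i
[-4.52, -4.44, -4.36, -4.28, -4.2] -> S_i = -4.52 + 0.08*i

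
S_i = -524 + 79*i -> [-524, -445, -366, -287, -208]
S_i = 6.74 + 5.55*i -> [6.74, 12.29, 17.84, 23.39, 28.94]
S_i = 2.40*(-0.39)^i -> [2.4, -0.94, 0.37, -0.14, 0.06]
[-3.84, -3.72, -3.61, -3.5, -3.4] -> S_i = -3.84*0.97^i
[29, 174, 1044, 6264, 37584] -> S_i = 29*6^i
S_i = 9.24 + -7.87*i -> [9.24, 1.37, -6.5, -14.37, -22.24]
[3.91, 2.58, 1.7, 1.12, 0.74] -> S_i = 3.91*0.66^i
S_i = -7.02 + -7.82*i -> [-7.02, -14.84, -22.66, -30.48, -38.3]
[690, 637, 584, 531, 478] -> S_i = 690 + -53*i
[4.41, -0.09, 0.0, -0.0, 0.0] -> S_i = 4.41*(-0.02)^i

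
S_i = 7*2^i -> [7, 14, 28, 56, 112]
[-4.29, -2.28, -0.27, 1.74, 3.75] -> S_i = -4.29 + 2.01*i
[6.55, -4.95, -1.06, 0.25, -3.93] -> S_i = Random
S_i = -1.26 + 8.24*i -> [-1.26, 6.98, 15.22, 23.46, 31.7]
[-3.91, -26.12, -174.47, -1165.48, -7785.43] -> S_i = -3.91*6.68^i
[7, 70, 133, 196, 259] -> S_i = 7 + 63*i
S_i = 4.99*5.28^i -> [4.99, 26.35, 139.11, 734.52, 3878.25]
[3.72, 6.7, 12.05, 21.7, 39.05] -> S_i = 3.72*1.80^i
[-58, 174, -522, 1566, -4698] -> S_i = -58*-3^i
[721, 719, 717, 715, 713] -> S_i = 721 + -2*i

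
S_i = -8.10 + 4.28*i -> [-8.1, -3.82, 0.46, 4.74, 9.02]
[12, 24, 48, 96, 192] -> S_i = 12*2^i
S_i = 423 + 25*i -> [423, 448, 473, 498, 523]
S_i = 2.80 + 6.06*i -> [2.8, 8.86, 14.92, 20.98, 27.04]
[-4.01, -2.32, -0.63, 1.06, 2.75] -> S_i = -4.01 + 1.69*i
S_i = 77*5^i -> [77, 385, 1925, 9625, 48125]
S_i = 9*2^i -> [9, 18, 36, 72, 144]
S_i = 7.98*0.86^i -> [7.98, 6.86, 5.9, 5.08, 4.37]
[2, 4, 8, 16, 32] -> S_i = 2*2^i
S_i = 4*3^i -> [4, 12, 36, 108, 324]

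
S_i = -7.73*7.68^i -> [-7.73, -59.37, -455.93, -3501.57, -26892.08]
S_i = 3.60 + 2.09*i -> [3.6, 5.69, 7.78, 9.87, 11.96]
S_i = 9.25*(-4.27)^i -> [9.25, -39.5, 168.65, -720.15, 3075.06]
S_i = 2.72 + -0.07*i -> [2.72, 2.65, 2.58, 2.51, 2.44]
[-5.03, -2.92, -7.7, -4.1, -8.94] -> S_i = Random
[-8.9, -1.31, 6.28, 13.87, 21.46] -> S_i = -8.90 + 7.59*i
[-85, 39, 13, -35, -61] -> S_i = Random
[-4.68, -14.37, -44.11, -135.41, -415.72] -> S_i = -4.68*3.07^i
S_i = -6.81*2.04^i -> [-6.81, -13.89, -28.34, -57.81, -117.94]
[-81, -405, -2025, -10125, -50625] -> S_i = -81*5^i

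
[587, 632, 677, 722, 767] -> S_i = 587 + 45*i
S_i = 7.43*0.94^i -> [7.43, 6.98, 6.57, 6.17, 5.8]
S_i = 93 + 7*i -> [93, 100, 107, 114, 121]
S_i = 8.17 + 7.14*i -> [8.17, 15.31, 22.45, 29.59, 36.73]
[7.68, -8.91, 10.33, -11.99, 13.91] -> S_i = 7.68*(-1.16)^i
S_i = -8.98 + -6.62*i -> [-8.98, -15.6, -22.22, -28.84, -35.46]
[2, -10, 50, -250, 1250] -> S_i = 2*-5^i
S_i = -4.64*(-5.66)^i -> [-4.64, 26.26, -148.65, 841.33, -4761.94]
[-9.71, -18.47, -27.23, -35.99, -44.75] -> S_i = -9.71 + -8.76*i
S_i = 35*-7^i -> [35, -245, 1715, -12005, 84035]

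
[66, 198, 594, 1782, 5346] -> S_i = 66*3^i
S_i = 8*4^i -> [8, 32, 128, 512, 2048]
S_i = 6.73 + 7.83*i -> [6.73, 14.56, 22.39, 30.22, 38.05]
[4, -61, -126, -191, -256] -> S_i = 4 + -65*i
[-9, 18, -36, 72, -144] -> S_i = -9*-2^i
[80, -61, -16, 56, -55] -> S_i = Random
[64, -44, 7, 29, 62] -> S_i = Random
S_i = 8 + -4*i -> [8, 4, 0, -4, -8]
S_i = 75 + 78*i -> [75, 153, 231, 309, 387]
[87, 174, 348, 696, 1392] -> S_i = 87*2^i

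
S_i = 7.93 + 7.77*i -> [7.93, 15.7, 23.47, 31.24, 39.01]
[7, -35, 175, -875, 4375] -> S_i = 7*-5^i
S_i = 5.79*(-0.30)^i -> [5.79, -1.74, 0.52, -0.16, 0.05]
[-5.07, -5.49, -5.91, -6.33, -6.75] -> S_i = -5.07 + -0.42*i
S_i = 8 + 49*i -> [8, 57, 106, 155, 204]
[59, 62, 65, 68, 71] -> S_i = 59 + 3*i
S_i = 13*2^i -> [13, 26, 52, 104, 208]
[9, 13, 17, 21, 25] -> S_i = 9 + 4*i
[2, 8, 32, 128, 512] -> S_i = 2*4^i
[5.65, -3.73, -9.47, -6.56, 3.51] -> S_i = Random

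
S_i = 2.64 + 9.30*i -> [2.64, 11.94, 21.24, 30.54, 39.84]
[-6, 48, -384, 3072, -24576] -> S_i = -6*-8^i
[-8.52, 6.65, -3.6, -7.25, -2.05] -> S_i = Random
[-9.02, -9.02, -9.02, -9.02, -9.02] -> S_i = -9.02*1.00^i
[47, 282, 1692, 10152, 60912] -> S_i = 47*6^i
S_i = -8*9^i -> [-8, -72, -648, -5832, -52488]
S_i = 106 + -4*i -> [106, 102, 98, 94, 90]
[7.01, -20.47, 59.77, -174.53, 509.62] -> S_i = 7.01*(-2.92)^i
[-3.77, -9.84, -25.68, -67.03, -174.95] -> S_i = -3.77*2.61^i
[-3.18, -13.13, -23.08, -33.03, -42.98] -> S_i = -3.18 + -9.95*i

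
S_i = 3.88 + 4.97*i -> [3.88, 8.85, 13.82, 18.79, 23.76]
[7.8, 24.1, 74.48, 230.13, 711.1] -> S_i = 7.80*3.09^i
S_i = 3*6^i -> [3, 18, 108, 648, 3888]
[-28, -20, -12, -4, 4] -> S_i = -28 + 8*i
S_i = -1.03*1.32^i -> [-1.03, -1.36, -1.79, -2.37, -3.13]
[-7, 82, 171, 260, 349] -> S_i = -7 + 89*i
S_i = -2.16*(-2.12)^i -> [-2.16, 4.58, -9.71, 20.58, -43.63]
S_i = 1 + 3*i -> [1, 4, 7, 10, 13]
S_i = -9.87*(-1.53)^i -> [-9.87, 15.1, -23.1, 35.35, -54.09]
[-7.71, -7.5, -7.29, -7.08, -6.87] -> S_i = -7.71 + 0.21*i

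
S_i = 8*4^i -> [8, 32, 128, 512, 2048]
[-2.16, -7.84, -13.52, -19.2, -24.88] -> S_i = -2.16 + -5.68*i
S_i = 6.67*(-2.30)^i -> [6.67, -15.34, 35.28, -81.15, 186.65]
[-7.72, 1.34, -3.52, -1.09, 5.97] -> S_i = Random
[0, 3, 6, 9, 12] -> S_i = 0 + 3*i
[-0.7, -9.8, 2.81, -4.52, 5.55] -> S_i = Random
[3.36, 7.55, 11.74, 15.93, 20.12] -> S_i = 3.36 + 4.19*i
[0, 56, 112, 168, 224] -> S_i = 0 + 56*i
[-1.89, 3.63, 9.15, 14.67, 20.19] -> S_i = -1.89 + 5.52*i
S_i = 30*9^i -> [30, 270, 2430, 21870, 196830]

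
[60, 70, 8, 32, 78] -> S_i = Random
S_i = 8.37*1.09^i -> [8.37, 9.12, 9.94, 10.84, 11.81]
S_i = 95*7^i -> [95, 665, 4655, 32585, 228095]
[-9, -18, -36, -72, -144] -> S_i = -9*2^i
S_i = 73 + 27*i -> [73, 100, 127, 154, 181]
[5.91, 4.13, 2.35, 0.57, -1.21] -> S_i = 5.91 + -1.78*i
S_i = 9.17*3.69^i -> [9.17, 33.84, 124.86, 460.73, 1700.1]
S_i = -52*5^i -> [-52, -260, -1300, -6500, -32500]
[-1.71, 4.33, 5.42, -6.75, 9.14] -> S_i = Random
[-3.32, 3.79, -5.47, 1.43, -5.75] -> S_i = Random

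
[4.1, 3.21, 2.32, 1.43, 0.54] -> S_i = 4.10 + -0.89*i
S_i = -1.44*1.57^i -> [-1.44, -2.26, -3.55, -5.57, -8.75]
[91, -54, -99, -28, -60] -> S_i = Random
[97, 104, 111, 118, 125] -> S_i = 97 + 7*i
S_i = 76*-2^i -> [76, -152, 304, -608, 1216]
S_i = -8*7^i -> [-8, -56, -392, -2744, -19208]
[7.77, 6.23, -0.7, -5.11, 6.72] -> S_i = Random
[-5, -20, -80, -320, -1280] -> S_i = -5*4^i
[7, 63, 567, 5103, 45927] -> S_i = 7*9^i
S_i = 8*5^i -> [8, 40, 200, 1000, 5000]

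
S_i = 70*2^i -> [70, 140, 280, 560, 1120]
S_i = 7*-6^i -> [7, -42, 252, -1512, 9072]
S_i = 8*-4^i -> [8, -32, 128, -512, 2048]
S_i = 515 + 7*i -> [515, 522, 529, 536, 543]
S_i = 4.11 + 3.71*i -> [4.11, 7.82, 11.53, 15.24, 18.95]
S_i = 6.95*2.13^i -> [6.95, 14.8, 31.53, 67.16, 143.06]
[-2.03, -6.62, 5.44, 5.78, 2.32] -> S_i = Random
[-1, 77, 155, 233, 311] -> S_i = -1 + 78*i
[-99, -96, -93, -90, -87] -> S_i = -99 + 3*i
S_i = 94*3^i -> [94, 282, 846, 2538, 7614]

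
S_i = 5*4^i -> [5, 20, 80, 320, 1280]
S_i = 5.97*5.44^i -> [5.97, 32.48, 176.67, 961.11, 5228.41]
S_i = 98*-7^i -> [98, -686, 4802, -33614, 235298]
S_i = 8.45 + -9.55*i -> [8.45, -1.1, -10.65, -20.2, -29.75]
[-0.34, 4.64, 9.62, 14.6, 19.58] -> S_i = -0.34 + 4.98*i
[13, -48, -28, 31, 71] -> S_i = Random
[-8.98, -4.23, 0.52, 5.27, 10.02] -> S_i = -8.98 + 4.75*i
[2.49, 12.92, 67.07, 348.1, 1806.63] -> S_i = 2.49*5.19^i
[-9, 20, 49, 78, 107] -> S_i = -9 + 29*i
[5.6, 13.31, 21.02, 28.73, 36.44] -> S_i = 5.60 + 7.71*i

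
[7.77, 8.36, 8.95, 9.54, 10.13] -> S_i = 7.77 + 0.59*i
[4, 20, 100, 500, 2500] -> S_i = 4*5^i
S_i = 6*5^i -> [6, 30, 150, 750, 3750]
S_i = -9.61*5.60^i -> [-9.61, -53.82, -301.37, -1687.67, -9450.95]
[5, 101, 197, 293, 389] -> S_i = 5 + 96*i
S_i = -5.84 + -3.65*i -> [-5.84, -9.49, -13.14, -16.79, -20.44]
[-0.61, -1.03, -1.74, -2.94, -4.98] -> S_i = -0.61*1.69^i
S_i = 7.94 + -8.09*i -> [7.94, -0.15, -8.24, -16.33, -24.42]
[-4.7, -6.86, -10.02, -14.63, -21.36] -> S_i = -4.70*1.46^i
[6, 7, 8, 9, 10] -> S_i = 6 + 1*i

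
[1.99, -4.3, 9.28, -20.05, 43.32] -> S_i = 1.99*(-2.16)^i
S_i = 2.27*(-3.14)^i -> [2.27, -7.13, 22.38, -70.28, 220.67]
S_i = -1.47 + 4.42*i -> [-1.47, 2.95, 7.37, 11.79, 16.21]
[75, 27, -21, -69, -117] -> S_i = 75 + -48*i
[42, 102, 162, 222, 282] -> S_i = 42 + 60*i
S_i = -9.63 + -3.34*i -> [-9.63, -12.97, -16.31, -19.65, -22.99]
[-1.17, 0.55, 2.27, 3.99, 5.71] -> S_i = -1.17 + 1.72*i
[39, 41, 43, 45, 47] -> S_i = 39 + 2*i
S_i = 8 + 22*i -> [8, 30, 52, 74, 96]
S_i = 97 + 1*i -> [97, 98, 99, 100, 101]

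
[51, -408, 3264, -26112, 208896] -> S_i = 51*-8^i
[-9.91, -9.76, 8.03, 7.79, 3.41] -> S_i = Random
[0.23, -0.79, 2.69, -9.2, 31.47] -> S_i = 0.23*(-3.42)^i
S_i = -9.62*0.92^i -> [-9.62, -8.85, -8.14, -7.49, -6.89]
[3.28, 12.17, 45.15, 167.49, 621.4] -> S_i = 3.28*3.71^i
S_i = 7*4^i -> [7, 28, 112, 448, 1792]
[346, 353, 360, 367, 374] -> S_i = 346 + 7*i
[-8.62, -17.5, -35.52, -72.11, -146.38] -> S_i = -8.62*2.03^i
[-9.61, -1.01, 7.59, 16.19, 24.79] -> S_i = -9.61 + 8.60*i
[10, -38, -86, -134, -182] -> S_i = 10 + -48*i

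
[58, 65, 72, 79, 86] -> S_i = 58 + 7*i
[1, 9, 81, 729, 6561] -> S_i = 1*9^i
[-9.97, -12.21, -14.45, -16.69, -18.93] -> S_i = -9.97 + -2.24*i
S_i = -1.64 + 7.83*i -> [-1.64, 6.19, 14.02, 21.85, 29.68]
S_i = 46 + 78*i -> [46, 124, 202, 280, 358]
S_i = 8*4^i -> [8, 32, 128, 512, 2048]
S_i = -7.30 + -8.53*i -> [-7.3, -15.83, -24.36, -32.89, -41.42]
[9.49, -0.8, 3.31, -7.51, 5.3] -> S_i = Random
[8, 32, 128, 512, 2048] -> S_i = 8*4^i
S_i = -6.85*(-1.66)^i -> [-6.85, 11.37, -18.88, 31.33, -52.01]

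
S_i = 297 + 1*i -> [297, 298, 299, 300, 301]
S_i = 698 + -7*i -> [698, 691, 684, 677, 670]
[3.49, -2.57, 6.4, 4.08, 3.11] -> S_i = Random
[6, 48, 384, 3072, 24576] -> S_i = 6*8^i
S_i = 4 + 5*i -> [4, 9, 14, 19, 24]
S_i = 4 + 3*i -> [4, 7, 10, 13, 16]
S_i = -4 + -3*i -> [-4, -7, -10, -13, -16]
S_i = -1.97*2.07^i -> [-1.97, -4.08, -8.44, -17.47, -36.17]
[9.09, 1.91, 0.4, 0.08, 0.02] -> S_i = 9.09*0.21^i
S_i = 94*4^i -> [94, 376, 1504, 6016, 24064]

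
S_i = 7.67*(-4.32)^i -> [7.67, -33.13, 143.14, -618.37, 2671.35]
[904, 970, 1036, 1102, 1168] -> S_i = 904 + 66*i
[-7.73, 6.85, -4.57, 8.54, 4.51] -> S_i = Random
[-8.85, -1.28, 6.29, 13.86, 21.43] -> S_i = -8.85 + 7.57*i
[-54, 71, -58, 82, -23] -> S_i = Random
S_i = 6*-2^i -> [6, -12, 24, -48, 96]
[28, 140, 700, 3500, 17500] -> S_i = 28*5^i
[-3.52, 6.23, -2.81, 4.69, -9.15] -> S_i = Random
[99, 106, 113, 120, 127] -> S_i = 99 + 7*i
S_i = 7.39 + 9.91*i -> [7.39, 17.3, 27.21, 37.12, 47.03]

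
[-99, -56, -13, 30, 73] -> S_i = -99 + 43*i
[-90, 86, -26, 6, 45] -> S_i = Random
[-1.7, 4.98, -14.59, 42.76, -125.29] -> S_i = -1.70*(-2.93)^i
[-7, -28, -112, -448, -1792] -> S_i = -7*4^i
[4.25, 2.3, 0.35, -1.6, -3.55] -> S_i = 4.25 + -1.95*i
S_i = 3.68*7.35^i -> [3.68, 27.05, 198.8, 1461.2, 10739.82]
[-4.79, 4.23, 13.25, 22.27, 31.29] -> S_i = -4.79 + 9.02*i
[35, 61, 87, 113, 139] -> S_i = 35 + 26*i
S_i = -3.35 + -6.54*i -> [-3.35, -9.89, -16.43, -22.97, -29.51]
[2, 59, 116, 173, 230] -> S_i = 2 + 57*i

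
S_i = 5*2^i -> [5, 10, 20, 40, 80]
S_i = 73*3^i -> [73, 219, 657, 1971, 5913]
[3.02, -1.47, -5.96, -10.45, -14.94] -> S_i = 3.02 + -4.49*i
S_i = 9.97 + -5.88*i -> [9.97, 4.09, -1.79, -7.67, -13.55]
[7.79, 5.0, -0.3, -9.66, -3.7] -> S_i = Random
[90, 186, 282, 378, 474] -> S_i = 90 + 96*i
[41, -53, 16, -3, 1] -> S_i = Random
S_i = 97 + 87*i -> [97, 184, 271, 358, 445]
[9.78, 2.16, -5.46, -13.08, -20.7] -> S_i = 9.78 + -7.62*i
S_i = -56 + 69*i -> [-56, 13, 82, 151, 220]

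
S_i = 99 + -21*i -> [99, 78, 57, 36, 15]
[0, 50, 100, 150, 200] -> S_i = 0 + 50*i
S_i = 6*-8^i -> [6, -48, 384, -3072, 24576]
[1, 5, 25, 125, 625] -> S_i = 1*5^i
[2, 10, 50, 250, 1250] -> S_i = 2*5^i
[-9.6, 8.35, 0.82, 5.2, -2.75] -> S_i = Random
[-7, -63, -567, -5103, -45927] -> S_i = -7*9^i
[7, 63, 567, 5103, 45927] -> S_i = 7*9^i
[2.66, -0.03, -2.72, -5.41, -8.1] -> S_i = 2.66 + -2.69*i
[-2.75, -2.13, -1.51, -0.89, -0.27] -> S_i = -2.75 + 0.62*i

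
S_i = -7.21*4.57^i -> [-7.21, -32.95, -150.58, -688.15, -3144.85]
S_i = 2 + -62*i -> [2, -60, -122, -184, -246]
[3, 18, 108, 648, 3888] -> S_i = 3*6^i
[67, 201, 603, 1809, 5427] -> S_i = 67*3^i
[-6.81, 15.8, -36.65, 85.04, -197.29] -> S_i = -6.81*(-2.32)^i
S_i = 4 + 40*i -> [4, 44, 84, 124, 164]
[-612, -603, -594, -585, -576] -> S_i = -612 + 9*i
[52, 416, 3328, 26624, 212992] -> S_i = 52*8^i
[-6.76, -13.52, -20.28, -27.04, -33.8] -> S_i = -6.76 + -6.76*i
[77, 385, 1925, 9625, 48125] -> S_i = 77*5^i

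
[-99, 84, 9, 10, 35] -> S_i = Random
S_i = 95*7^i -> [95, 665, 4655, 32585, 228095]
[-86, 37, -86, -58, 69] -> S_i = Random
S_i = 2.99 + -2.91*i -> [2.99, 0.08, -2.83, -5.74, -8.65]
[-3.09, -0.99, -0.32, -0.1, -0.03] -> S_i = -3.09*0.32^i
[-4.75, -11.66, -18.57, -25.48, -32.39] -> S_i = -4.75 + -6.91*i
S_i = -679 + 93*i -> [-679, -586, -493, -400, -307]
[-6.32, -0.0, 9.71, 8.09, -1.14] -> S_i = Random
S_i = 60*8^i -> [60, 480, 3840, 30720, 245760]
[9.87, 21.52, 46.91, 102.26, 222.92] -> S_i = 9.87*2.18^i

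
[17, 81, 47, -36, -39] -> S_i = Random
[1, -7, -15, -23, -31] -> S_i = 1 + -8*i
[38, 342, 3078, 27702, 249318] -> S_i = 38*9^i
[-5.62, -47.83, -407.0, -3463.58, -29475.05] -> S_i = -5.62*8.51^i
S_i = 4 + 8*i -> [4, 12, 20, 28, 36]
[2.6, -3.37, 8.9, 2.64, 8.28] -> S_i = Random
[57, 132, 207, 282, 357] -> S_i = 57 + 75*i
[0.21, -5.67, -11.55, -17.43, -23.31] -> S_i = 0.21 + -5.88*i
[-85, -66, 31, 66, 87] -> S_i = Random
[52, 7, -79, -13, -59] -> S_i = Random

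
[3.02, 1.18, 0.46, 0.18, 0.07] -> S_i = 3.02*0.39^i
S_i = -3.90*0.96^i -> [-3.9, -3.74, -3.59, -3.45, -3.31]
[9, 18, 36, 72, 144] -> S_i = 9*2^i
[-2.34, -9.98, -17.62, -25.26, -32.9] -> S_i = -2.34 + -7.64*i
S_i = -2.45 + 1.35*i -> [-2.45, -1.1, 0.25, 1.6, 2.95]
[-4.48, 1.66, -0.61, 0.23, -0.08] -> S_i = -4.48*(-0.37)^i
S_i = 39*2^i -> [39, 78, 156, 312, 624]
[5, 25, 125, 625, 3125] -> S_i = 5*5^i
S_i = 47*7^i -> [47, 329, 2303, 16121, 112847]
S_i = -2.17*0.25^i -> [-2.17, -0.54, -0.14, -0.03, -0.01]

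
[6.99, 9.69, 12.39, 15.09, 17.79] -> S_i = 6.99 + 2.70*i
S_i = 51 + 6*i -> [51, 57, 63, 69, 75]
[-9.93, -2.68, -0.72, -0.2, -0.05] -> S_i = -9.93*0.27^i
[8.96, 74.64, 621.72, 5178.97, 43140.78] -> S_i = 8.96*8.33^i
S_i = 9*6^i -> [9, 54, 324, 1944, 11664]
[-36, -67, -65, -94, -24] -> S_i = Random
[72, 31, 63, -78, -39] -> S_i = Random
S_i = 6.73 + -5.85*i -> [6.73, 0.88, -4.97, -10.82, -16.67]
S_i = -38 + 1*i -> [-38, -37, -36, -35, -34]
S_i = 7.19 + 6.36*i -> [7.19, 13.55, 19.91, 26.27, 32.63]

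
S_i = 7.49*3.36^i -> [7.49, 25.17, 84.56, 284.12, 954.64]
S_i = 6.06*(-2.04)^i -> [6.06, -12.36, 25.22, -51.45, 104.95]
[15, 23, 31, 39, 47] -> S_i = 15 + 8*i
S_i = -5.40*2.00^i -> [-5.4, -10.8, -21.6, -43.2, -86.4]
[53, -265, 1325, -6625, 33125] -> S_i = 53*-5^i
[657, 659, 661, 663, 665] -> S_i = 657 + 2*i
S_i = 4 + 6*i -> [4, 10, 16, 22, 28]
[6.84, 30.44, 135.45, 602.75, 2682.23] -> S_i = 6.84*4.45^i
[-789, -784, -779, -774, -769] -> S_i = -789 + 5*i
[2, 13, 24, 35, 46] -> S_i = 2 + 11*i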